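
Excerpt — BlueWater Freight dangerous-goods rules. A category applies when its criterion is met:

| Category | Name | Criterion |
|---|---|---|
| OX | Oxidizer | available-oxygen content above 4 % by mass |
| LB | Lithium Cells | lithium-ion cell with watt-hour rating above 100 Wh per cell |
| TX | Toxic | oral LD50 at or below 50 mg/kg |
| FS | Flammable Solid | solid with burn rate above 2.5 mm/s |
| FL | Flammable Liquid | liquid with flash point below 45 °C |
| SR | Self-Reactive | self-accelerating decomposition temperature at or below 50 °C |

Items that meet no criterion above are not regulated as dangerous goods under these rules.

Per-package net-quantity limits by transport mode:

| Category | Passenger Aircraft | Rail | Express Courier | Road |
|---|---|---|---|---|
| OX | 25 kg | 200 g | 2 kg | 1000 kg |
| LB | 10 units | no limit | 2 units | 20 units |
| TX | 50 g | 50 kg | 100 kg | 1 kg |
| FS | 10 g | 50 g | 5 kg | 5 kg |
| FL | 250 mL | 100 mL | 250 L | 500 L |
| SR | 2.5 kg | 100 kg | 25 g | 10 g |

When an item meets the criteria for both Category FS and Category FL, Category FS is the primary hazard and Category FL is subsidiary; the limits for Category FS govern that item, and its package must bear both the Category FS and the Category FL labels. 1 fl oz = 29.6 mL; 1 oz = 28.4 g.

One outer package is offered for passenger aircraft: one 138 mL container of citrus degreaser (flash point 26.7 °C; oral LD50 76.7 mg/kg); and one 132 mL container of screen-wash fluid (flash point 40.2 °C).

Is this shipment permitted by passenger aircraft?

The citrus degreaser has flash point 26.7 °C, which is < 45 °C, so it is Category FL (Flammable Liquid).
The screen-wash fluid has flash point 40.2 °C, which is < 45 °C, so it is Category FL (Flammable Liquid).
Total Category FL: 138 mL + 132 mL = 270 mL.
270 mL > 250 mL (passenger aircraft limit, Category FL) — over the limit.

No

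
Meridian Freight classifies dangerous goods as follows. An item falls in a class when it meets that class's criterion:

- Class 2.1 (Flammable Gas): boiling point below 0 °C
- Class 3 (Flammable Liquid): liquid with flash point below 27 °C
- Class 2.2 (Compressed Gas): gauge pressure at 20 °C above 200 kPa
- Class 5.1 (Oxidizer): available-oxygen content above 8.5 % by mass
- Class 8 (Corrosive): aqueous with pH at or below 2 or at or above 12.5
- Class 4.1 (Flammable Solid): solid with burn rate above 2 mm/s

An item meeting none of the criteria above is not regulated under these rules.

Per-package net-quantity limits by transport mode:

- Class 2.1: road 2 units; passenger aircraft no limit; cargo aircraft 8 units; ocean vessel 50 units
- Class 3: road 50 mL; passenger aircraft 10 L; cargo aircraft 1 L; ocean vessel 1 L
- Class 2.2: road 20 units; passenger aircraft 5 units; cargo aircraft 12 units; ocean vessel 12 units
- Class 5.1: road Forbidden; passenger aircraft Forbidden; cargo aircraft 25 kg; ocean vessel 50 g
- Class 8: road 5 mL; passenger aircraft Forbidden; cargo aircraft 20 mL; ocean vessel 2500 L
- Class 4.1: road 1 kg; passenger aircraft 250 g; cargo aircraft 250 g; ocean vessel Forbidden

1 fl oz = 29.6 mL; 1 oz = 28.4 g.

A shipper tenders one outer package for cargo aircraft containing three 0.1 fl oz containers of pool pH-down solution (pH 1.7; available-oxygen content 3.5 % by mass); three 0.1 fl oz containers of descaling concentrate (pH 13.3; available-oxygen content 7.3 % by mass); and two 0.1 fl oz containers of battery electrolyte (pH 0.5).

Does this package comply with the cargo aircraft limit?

The pool pH-down solution has pH 1.7, which is ≤ 2, so it is Class 8 (Corrosive).
The descaling concentrate has pH 13.3, which is ≥ 12.5, so it is Class 8 (Corrosive).
Battery electrolyte: pH 0.5 ≤ 2 → Class 8 (Corrosive).
Total Class 8: (three 0.1 fl oz containers = 8.88 mL) + (three 0.1 fl oz containers = 8.88 mL) + (two 0.1 fl oz containers = 5.92 mL) = 23.68 mL.
23.68 mL exceeds the cargo aircraft limit of 20 mL for Class 8.

No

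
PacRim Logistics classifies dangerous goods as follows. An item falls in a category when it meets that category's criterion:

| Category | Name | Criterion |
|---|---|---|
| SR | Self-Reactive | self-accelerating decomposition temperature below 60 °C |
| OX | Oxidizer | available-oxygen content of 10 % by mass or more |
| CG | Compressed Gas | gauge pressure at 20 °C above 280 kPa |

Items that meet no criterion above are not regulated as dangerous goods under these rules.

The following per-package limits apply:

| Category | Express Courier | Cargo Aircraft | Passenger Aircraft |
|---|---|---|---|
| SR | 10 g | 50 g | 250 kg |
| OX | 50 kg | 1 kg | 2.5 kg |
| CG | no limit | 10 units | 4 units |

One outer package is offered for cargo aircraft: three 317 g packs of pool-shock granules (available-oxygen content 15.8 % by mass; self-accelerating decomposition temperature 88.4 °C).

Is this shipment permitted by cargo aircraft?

Pool-shock granules: available-oxygen content 15.8 % by mass ≥ 10 % by mass → Category OX (Oxidizer).
Category OX quantity: three 317 g packs = 951 g.
951 g ≤ 1 kg (cargo aircraft limit, Category OX) — within limit.

Yes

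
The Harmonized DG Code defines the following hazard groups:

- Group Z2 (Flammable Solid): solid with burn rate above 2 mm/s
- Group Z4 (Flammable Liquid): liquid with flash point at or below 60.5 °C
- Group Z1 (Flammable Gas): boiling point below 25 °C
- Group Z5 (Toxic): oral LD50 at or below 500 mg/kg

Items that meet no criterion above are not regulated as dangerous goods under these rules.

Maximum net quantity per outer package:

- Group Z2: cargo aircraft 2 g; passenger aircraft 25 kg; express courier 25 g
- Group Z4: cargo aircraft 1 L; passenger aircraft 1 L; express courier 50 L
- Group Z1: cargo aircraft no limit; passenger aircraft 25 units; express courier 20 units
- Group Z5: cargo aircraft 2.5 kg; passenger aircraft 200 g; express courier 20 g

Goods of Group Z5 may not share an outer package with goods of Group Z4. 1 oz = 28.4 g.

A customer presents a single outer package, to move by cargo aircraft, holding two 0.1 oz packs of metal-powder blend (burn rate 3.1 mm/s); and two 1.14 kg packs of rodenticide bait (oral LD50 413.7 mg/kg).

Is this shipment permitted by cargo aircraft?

The metal-powder blend has burn rate 3.1 mm/s, which is > 2 mm/s, so it is Group Z2 (Flammable Solid).
Rodenticide bait: oral LD50 413.7 mg/kg ≤ 500 mg/kg → Group Z5 (Toxic).
Group Z2 quantity: two 0.1 oz packs = 5.68 g.
That exceeds the Group Z2 cargo aircraft limit of 2 g.
Group Z5 quantity: two 1.14 kg packs = 2.28 kg.
That is within the Group Z5 cargo aircraft limit of 2.5 kg.
The segregation rule (Group Z5 with Group Z4) does not apply to Group Z2 with Group Z5.

No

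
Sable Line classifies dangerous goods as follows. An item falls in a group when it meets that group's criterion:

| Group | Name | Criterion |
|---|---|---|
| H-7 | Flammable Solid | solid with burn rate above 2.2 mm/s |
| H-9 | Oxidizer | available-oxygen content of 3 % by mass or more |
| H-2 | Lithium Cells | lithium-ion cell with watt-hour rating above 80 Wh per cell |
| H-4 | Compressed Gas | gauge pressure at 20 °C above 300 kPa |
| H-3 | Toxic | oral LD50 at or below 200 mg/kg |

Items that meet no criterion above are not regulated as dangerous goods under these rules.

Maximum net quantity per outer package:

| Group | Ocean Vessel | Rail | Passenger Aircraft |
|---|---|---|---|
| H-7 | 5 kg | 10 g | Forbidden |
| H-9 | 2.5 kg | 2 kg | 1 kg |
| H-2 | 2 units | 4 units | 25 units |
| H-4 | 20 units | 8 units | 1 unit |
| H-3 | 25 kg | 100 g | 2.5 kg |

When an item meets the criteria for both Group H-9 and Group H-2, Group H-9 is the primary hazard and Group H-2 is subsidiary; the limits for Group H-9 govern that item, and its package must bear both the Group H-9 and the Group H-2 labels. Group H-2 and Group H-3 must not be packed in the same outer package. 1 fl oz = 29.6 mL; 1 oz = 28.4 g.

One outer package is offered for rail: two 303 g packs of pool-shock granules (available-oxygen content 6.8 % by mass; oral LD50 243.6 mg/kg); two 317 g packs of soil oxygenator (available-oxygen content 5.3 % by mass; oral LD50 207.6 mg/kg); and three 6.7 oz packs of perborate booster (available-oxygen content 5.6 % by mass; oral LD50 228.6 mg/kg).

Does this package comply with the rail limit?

Yes

Available-oxygen content 6.8 % by mass meets the Group H-9 criterion (Oxidizer), so the pool-shock granules are Group H-9.
The soil oxygenator has available-oxygen content 5.3 % by mass, which is ≥ 3 % by mass, so it is Group H-9 (Oxidizer).
Perborate booster: available-oxygen content 5.6 % by mass ≥ 3 % by mass → Group H-9 (Oxidizer).
Total Group H-9: (two 303 g packs = 606 g) + (two 317 g packs = 634 g) + (three 6.7 oz packs = 570.84 g) = 1810.84 g.
1810.84 g ≤ 2 kg (rail limit, Group H-9) — within limit.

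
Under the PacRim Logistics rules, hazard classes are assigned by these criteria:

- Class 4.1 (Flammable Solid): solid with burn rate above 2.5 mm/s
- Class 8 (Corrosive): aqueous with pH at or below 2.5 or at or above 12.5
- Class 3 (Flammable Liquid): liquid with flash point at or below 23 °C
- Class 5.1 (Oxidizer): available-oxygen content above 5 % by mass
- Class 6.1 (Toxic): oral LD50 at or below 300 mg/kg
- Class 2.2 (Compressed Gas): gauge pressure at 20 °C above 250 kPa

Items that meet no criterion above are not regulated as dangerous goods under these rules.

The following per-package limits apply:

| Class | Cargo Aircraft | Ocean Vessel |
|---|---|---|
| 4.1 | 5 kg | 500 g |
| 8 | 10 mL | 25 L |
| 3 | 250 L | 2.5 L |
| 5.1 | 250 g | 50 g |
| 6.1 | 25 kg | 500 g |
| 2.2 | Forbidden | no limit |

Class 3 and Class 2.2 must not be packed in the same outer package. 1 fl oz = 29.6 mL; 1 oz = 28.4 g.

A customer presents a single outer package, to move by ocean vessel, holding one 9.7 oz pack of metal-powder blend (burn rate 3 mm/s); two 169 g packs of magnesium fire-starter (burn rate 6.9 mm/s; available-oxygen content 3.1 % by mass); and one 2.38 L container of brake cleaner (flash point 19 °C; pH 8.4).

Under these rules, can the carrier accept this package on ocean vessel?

With burn rate 3 mm/s (> 2.5 mm/s), the metal-powder blend falls in Class 4.1.
Magnesium fire-starter: burn rate 6.9 mm/s > 2.5 mm/s → Class 4.1 (Flammable Solid).
The brake cleaner has flash point 19 °C, which is ≤ 23 °C, so it is Class 3 (Flammable Liquid).
Class 4.1 net quantity: (one 9.7 oz pack = 275.48 g) + (two 169 g packs = 338 g) = 613.48 g.
That exceeds the Class 4.1 ocean vessel limit of 500 g.
Class 3 quantity: 2.38 L.
2.38 L ≤ 2.5 L (ocean vessel limit, Class 3) — within limit.
The segregation rule (Class 3 with Class 2.2) does not apply to Class 4.1 with Class 3.

No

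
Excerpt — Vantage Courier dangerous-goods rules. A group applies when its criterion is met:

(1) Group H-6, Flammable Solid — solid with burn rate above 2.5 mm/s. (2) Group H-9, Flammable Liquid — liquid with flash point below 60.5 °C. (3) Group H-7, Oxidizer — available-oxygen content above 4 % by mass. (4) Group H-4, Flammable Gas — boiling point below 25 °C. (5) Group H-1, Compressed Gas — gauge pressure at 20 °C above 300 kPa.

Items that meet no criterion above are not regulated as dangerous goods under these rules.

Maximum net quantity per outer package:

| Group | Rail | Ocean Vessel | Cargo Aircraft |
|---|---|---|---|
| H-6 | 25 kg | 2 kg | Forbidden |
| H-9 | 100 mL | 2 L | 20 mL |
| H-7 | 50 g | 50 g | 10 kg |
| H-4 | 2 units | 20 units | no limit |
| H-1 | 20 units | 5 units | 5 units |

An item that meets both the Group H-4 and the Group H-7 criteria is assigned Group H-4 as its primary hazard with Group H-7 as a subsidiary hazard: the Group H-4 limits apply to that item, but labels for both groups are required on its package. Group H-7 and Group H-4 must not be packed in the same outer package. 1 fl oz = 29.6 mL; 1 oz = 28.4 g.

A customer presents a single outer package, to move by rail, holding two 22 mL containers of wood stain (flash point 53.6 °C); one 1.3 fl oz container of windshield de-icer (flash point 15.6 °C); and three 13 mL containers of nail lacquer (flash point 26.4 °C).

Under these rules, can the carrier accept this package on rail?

The wood stain has flash point 53.6 °C, which is < 60.5 °C, so it is Group H-9 (Flammable Liquid).
With flash point 15.6 °C (< 60.5 °C), the windshield de-icer falls in Group H-9.
The nail lacquer has flash point 26.4 °C, which is < 60.5 °C, so it is Group H-9 (Flammable Liquid).
Total Group H-9: (two 22 mL containers = 44 mL) + (one 1.3 fl oz container = 38.48 mL) + (three 13 mL containers = 39 mL) = 121.48 mL.
121.48 mL exceeds the rail limit of 100 mL for Group H-9.

No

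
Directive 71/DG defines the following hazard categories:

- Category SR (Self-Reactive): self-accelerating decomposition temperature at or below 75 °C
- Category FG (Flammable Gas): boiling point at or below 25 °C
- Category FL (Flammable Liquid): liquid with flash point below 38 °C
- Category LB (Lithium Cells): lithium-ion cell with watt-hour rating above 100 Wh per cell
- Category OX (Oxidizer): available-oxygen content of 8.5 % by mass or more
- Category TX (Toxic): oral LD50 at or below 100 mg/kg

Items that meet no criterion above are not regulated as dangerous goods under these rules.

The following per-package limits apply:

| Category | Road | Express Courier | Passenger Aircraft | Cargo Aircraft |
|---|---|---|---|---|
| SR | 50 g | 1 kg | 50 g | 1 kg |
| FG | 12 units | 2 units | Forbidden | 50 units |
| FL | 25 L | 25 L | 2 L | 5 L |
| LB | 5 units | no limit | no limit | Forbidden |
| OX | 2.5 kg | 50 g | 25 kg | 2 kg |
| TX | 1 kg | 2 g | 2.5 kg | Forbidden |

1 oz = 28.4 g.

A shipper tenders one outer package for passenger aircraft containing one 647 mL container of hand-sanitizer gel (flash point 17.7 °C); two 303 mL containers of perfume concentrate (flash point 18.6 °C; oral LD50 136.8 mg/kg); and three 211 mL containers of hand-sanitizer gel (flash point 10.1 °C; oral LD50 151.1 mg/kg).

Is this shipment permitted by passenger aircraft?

Yes

Flash point 17.7 °C meets the Category FL criterion (Flammable Liquid), so the hand-sanitizer gel is Category FL.
The perfume concentrate has flash point 18.6 °C, which is < 38 °C, so it is Category FL (Flammable Liquid).
With flash point 10.1 °C (< 38 °C), the hand-sanitizer gel falls in Category FL.
Category FL net quantity: 647 mL + (two 303 mL containers = 606 mL) + (three 211 mL containers = 633 mL) = 1.886 L.
1.886 L ≤ 2 L (passenger aircraft limit, Category FL) — within limit.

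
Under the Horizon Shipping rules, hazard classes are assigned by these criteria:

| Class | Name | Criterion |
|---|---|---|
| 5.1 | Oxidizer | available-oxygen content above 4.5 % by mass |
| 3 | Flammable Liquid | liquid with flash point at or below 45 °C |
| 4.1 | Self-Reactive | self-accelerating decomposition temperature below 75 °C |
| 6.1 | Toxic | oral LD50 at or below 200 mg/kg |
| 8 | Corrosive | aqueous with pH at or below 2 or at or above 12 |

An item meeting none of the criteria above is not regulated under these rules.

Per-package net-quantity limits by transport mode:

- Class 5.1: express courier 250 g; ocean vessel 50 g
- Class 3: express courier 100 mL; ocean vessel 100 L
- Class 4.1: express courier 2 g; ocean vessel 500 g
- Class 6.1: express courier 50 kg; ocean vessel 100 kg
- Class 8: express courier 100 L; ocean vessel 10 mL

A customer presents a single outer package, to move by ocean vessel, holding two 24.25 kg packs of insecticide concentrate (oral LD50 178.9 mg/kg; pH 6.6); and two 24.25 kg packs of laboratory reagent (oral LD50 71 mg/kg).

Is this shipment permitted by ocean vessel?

Yes

Insecticide concentrate: oral LD50 178.9 mg/kg ≤ 200 mg/kg → Class 6.1 (Toxic).
Oral LD50 71 mg/kg meets the Class 6.1 criterion (Toxic), so the laboratory reagent is Class 6.1.
Total Class 6.1: (two 24.25 kg packs = 48.5 kg) + (two 24.25 kg packs = 48.5 kg) = 97 kg.
That is within the Class 6.1 ocean vessel limit of 100 kg.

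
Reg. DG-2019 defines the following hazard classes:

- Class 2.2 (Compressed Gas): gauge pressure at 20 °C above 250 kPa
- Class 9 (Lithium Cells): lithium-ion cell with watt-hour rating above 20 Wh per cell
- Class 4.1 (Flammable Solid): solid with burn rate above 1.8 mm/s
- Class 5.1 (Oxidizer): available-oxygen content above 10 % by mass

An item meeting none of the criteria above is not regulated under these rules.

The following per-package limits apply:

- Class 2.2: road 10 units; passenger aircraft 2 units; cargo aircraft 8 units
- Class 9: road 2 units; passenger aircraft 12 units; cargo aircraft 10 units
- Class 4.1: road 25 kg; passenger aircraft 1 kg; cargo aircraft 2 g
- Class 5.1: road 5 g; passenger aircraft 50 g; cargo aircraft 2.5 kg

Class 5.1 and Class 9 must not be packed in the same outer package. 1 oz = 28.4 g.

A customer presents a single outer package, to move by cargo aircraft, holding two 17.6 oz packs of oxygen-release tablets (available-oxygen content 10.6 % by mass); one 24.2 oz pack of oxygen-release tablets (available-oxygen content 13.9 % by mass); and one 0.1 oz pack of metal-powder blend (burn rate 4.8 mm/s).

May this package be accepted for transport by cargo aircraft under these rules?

No

Oxygen-release tablets: available-oxygen content 10.6 % by mass > 10 % by mass → Class 5.1 (Oxidizer).
The oxygen-release tablets have available-oxygen content 13.9 % by mass, which is > 10 % by mass, so they are Class 5.1 (Oxidizer).
Burn rate 4.8 mm/s meets the Class 4.1 criterion (Flammable Solid), so the metal-powder blend is Class 4.1.
Class 4.1 quantity: one 0.1 oz pack = 2.84 g.
2.84 g exceeds the cargo aircraft limit of 2 g for Class 4.1.
Total Class 5.1: (two 17.6 oz packs = 999.68 g) + (one 24.2 oz pack = 687.28 g) = 1686.96 g.
That is within the Class 5.1 cargo aircraft limit of 2.5 kg.
The segregation rule (Class 5.1 with Class 9) does not apply to Class 4.1 with Class 5.1.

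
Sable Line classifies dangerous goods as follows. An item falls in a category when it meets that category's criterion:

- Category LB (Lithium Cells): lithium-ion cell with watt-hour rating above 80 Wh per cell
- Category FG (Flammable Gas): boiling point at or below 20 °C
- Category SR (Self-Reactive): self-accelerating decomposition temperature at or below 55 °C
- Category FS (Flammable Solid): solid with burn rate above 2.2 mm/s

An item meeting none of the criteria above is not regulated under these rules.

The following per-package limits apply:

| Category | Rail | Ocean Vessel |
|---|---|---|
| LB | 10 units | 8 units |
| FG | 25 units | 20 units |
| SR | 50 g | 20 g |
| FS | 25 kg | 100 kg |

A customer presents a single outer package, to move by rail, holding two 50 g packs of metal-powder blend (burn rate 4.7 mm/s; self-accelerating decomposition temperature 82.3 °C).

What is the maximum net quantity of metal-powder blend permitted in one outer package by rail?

25 kg

Metal-powder blend: burn rate 4.7 mm/s > 2.2 mm/s → Category FS (Flammable Solid).
The rail limit for Category FS is 25 kg.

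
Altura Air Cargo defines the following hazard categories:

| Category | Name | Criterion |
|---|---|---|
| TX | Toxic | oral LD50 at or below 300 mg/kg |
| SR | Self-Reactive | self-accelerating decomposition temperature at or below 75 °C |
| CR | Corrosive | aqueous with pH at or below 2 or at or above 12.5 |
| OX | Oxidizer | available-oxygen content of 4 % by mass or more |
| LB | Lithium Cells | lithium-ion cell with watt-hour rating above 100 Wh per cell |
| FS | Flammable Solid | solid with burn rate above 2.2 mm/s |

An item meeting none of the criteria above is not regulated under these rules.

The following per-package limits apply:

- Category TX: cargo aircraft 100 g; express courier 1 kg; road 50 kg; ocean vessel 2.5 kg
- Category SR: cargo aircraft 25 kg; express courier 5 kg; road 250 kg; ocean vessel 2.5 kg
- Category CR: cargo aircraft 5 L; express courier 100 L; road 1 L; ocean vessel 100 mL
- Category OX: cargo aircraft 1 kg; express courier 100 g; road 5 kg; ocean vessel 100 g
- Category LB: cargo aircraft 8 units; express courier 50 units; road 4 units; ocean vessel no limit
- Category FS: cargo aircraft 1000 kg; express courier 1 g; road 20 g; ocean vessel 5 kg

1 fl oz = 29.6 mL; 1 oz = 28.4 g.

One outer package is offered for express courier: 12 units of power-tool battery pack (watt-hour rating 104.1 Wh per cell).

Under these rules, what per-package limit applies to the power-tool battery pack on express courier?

With watt-hour rating 104.1 Wh per cell (> 100 Wh per cell), the power-tool battery pack falls in Category LB.
The express courier limit for Category LB is 50 units.

50 units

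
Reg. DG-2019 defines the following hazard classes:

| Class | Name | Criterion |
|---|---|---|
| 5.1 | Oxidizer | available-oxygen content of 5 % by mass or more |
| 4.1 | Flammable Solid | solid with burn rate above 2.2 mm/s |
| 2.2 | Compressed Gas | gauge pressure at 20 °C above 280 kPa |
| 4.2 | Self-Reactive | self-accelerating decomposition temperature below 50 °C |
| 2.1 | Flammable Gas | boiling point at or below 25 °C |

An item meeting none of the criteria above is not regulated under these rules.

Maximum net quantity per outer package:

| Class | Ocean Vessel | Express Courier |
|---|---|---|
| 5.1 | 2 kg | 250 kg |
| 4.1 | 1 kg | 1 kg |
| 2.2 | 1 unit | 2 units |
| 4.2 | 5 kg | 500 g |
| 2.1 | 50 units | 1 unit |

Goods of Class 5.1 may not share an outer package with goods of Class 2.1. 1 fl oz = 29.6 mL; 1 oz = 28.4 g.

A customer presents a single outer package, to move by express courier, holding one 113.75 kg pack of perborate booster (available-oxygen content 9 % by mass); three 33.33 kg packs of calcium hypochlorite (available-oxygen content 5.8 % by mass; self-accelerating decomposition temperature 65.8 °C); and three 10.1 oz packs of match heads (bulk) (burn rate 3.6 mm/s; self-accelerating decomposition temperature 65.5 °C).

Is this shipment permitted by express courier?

Perborate booster: available-oxygen content 9 % by mass ≥ 5 % by mass → Class 5.1 (Oxidizer).
The calcium hypochlorite has available-oxygen content 5.8 % by mass, which is ≥ 5 % by mass, so it is Class 5.1 (Oxidizer).
With burn rate 3.6 mm/s (> 2.2 mm/s), the match heads (bulk) fall in Class 4.1.
Total Class 5.1: 113.75 kg + (three 33.33 kg packs = 99.99 kg) = 213.74 kg.
That is within the Class 5.1 express courier limit of 250 kg.
Class 4.1 quantity: three 10.1 oz packs = 860.52 g.
860.52 g ≤ 1 kg (express courier limit, Class 4.1) — within limit.
The segregation rule (Class 5.1 with Class 2.1) does not apply to Class 5.1 with Class 4.1.
Every hazard class is within its express courier limit and no segregation rule is violated.

Yes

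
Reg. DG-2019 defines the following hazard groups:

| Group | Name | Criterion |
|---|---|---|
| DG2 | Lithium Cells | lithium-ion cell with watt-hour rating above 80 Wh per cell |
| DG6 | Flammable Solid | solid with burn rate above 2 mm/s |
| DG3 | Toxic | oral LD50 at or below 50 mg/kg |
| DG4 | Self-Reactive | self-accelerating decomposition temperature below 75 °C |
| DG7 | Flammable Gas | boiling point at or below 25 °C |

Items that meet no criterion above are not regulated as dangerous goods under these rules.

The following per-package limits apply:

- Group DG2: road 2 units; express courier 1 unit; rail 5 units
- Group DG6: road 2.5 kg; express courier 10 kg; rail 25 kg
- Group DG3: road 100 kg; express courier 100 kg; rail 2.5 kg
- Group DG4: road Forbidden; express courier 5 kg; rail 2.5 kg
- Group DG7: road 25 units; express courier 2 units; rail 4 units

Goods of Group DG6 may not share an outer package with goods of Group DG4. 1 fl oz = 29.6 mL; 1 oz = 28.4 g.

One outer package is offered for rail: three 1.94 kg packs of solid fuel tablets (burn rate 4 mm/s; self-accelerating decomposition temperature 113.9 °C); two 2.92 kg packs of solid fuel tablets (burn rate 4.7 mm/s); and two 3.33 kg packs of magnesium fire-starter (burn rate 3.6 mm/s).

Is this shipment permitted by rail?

Yes

The solid fuel tablets have burn rate 4 mm/s, which is > 2 mm/s, so they are Group DG6 (Flammable Solid).
With burn rate 4.7 mm/s (> 2 mm/s), the solid fuel tablets fall in Group DG6.
Magnesium fire-starter: burn rate 3.6 mm/s > 2 mm/s → Group DG6 (Flammable Solid).
Total Group DG6: (three 1.94 kg packs = 5.82 kg) + (two 2.92 kg packs = 5.84 kg) + (two 3.33 kg packs = 6.66 kg) = 18.32 kg.
18.32 kg is within the rail limit of 25 kg for Group DG6.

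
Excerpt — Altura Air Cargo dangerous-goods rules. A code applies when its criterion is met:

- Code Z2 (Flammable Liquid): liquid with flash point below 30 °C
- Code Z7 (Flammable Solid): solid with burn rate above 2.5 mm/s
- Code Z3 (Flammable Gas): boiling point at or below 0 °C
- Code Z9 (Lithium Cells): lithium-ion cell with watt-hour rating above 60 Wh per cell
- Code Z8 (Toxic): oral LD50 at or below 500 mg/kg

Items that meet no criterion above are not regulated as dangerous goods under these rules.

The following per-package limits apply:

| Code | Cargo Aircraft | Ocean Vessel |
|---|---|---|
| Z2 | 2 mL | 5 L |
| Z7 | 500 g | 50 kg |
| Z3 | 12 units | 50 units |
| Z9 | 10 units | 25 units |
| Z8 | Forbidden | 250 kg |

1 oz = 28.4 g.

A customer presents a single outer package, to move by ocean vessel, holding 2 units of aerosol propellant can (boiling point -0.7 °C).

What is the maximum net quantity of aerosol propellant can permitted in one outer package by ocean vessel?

With boiling point -0.7 °C (≤ 0 °C), the aerosol propellant can falls in Code Z3.
The ocean vessel limit for Code Z3 is 50 units.

50 units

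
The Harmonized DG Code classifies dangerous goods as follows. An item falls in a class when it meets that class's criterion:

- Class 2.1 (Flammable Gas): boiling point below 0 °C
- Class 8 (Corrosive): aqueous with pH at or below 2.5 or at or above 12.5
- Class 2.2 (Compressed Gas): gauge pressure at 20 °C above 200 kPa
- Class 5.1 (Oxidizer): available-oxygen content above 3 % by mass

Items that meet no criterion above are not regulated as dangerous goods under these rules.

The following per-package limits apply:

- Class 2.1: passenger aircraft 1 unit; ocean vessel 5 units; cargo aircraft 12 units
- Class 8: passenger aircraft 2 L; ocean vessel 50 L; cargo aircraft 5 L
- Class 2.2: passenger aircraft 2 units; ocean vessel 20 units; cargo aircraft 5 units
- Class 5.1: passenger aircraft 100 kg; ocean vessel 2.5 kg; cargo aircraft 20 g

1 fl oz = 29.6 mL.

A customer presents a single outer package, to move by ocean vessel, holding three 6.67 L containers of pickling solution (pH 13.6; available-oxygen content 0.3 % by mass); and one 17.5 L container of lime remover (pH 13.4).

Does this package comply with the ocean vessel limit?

The pickling solution has pH 13.6, which is ≥ 12.5, so it is Class 8 (Corrosive).
The lime remover has pH 13.4, which is ≥ 12.5, so it is Class 8 (Corrosive).
Total Class 8: (three 6.67 L containers = 20.01 L) + 17.5 L = 37.51 L.
That is within the Class 8 ocean vessel limit of 50 L.

Yes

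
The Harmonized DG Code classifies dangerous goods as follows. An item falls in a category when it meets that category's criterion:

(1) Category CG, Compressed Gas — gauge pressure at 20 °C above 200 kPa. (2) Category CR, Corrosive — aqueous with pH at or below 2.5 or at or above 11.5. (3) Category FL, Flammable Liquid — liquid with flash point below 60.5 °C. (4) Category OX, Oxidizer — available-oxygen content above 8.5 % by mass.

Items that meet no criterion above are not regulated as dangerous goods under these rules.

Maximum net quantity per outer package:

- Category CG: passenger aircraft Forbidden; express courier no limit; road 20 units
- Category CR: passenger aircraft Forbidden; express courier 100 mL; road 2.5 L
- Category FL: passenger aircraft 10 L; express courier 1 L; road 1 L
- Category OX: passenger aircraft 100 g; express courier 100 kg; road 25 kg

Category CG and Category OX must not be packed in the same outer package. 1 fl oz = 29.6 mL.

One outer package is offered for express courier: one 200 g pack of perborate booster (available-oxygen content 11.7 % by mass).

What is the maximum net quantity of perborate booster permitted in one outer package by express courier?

With available-oxygen content 11.7 % by mass (> 8.5 % by mass), the perborate booster falls in Category OX.
The express courier limit for Category OX is 100 kg.

100 kg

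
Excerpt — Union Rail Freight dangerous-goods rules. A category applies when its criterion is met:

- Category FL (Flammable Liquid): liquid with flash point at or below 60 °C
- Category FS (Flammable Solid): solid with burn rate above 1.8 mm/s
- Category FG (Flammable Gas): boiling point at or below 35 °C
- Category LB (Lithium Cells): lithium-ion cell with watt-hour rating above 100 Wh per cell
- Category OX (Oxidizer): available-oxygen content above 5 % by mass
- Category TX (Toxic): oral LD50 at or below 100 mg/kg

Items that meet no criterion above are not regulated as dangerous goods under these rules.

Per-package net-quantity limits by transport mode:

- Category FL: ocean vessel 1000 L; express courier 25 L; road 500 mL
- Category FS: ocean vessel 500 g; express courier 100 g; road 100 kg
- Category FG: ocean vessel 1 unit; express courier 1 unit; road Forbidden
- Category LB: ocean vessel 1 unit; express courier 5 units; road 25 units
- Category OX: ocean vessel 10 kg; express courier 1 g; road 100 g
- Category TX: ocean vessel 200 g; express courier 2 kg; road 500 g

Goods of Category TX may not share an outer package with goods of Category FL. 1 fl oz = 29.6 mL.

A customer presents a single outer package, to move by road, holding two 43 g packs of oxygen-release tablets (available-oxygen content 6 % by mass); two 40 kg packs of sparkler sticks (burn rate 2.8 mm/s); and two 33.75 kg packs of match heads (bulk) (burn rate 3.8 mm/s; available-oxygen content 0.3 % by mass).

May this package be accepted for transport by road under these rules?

Available-oxygen content 6 % by mass meets the Category OX criterion (Oxidizer), so the oxygen-release tablets are Category OX.
Sparkler sticks: burn rate 2.8 mm/s > 1.8 mm/s → Category FS (Flammable Solid).
Match heads (bulk): burn rate 3.8 mm/s > 1.8 mm/s → Category FS (Flammable Solid).
Category FS net quantity: (two 40 kg packs = 80 kg) + (two 33.75 kg packs = 67.5 kg) = 147.5 kg.
147.5 kg exceeds the road limit of 100 kg for Category FS.
Category OX quantity: two 43 g packs = 86 g.
That is within the Category OX road limit of 100 g.
The segregation rule (Category TX with Category FL) does not apply to Category FS with Category OX.

No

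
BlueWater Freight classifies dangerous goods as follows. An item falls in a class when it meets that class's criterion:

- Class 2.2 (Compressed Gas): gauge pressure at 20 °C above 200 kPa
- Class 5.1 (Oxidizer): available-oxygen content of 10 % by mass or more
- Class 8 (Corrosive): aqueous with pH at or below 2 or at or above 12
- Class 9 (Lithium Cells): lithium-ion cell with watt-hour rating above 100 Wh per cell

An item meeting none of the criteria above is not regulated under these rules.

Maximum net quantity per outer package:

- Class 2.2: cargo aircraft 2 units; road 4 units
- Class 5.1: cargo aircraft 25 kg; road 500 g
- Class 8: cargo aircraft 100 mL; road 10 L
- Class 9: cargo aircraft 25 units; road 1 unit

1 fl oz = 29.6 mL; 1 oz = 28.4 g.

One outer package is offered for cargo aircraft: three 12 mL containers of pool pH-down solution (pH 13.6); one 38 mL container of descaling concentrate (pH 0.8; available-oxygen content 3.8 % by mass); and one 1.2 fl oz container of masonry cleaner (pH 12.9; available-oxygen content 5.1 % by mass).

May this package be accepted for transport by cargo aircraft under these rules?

No

The pool pH-down solution has pH 13.6, which is ≥ 12, so it is Class 8 (Corrosive).
pH 0.8 meets the Class 8 criterion (Corrosive), so the descaling concentrate is Class 8.
Masonry cleaner: pH 12.9 ≥ 12 → Class 8 (Corrosive).
Class 8 net quantity: (three 12 mL containers = 36 mL) + 38 mL + (one 1.2 fl oz container = 35.52 mL) = 109.52 mL.
That exceeds the Class 8 cargo aircraft limit of 100 mL.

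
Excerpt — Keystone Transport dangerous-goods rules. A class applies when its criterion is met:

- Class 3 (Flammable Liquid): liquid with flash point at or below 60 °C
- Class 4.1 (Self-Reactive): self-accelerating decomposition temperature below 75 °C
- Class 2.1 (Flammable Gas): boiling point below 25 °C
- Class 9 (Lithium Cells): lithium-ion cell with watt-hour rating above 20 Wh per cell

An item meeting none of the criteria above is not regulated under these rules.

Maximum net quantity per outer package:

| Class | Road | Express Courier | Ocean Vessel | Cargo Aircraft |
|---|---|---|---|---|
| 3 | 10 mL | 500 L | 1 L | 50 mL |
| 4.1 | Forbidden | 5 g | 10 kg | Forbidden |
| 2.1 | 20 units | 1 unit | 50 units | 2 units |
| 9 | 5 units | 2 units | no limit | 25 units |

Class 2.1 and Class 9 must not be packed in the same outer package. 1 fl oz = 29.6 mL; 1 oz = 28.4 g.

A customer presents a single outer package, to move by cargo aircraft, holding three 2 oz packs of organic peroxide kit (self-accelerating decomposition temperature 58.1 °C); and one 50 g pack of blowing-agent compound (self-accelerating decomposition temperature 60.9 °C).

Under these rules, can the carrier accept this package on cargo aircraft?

No

The organic peroxide kit has self-accelerating decomposition temperature 58.1 °C, which is < 75 °C, so it is Class 4.1 (Self-Reactive).
The blowing-agent compound has self-accelerating decomposition temperature 60.9 °C, which is < 75 °C, so it is Class 4.1 (Self-Reactive).
Total Class 4.1: (three 2 oz packs = 170.4 g) + 50 g = 220.4 g.
By cargo aircraft, Class 4.1 is Forbidden regardless of quantity.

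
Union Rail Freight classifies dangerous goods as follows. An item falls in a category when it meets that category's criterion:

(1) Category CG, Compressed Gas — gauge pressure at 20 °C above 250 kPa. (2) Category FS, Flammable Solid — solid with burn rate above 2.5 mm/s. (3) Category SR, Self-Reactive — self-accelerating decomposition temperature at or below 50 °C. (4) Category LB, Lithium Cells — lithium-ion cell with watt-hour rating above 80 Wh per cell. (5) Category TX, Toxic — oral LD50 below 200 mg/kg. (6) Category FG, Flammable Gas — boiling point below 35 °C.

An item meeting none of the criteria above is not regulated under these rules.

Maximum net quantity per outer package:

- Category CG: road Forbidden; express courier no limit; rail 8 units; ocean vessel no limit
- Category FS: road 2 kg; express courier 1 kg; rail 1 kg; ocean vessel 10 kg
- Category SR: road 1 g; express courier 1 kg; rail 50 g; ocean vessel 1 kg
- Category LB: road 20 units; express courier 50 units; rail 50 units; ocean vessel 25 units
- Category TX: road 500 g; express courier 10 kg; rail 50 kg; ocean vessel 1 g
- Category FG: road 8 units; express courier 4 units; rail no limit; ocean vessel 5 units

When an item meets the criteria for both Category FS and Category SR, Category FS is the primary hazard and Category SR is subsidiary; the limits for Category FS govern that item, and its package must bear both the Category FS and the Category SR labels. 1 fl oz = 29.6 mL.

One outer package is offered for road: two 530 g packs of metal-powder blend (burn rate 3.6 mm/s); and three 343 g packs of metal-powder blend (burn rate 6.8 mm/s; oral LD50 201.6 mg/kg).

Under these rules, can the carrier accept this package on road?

Burn rate 3.6 mm/s meets the Category FS criterion (Flammable Solid), so the metal-powder blend is Category FS.
The metal-powder blend has burn rate 6.8 mm/s, which is > 2.5 mm/s, so it is Category FS (Flammable Solid).
Total Category FS: (two 530 g packs = 1.06 kg) + (three 343 g packs = 1.029 kg) = 2.089 kg.
That exceeds the Category FS road limit of 2 kg.

No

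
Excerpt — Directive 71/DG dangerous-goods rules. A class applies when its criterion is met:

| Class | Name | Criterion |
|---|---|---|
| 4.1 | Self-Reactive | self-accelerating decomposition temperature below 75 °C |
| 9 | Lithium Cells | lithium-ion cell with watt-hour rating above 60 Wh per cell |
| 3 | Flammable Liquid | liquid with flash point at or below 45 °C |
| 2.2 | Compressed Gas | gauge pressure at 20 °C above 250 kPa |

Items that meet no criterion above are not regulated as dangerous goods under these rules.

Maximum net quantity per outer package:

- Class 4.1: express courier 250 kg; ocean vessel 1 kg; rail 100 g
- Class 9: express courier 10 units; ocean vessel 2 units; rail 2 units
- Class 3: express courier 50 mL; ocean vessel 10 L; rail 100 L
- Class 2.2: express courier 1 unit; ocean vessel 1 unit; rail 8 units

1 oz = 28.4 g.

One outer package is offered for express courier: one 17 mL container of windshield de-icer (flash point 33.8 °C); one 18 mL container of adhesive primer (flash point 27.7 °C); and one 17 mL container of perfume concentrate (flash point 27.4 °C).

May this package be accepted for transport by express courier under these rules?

No

The windshield de-icer has flash point 33.8 °C, which is ≤ 45 °C, so it is Class 3 (Flammable Liquid).
Flash point 27.7 °C meets the Class 3 criterion (Flammable Liquid), so the adhesive primer is Class 3.
The perfume concentrate has flash point 27.4 °C, which is ≤ 45 °C, so it is Class 3 (Flammable Liquid).
Total Class 3: 17 mL + 18 mL + 17 mL = 52 mL.
That exceeds the Class 3 express courier limit of 50 mL.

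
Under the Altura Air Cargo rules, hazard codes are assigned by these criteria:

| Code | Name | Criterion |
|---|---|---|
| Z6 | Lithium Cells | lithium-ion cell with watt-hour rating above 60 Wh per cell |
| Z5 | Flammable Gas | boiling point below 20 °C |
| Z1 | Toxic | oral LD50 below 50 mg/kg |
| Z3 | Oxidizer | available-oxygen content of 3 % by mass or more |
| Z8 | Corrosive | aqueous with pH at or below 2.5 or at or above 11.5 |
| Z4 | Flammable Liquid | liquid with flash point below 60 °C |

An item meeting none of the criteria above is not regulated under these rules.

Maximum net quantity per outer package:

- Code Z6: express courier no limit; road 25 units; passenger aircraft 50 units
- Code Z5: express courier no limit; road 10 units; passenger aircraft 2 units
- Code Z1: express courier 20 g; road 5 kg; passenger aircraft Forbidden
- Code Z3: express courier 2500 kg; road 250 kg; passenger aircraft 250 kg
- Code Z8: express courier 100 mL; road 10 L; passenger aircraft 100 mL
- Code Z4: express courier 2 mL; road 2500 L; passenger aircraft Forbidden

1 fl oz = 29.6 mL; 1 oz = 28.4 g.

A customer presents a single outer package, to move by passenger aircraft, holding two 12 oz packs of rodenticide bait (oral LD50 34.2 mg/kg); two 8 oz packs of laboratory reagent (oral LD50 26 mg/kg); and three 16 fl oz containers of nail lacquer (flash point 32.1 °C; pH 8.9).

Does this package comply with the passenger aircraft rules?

No

With oral LD50 34.2 mg/kg (< 50 mg/kg), the rodenticide bait falls in Code Z1.
Laboratory reagent: oral LD50 26 mg/kg < 50 mg/kg → Code Z1 (Toxic).
Flash point 32.1 °C meets the Code Z4 criterion (Flammable Liquid), so the nail lacquer is Code Z4.
Total Code Z1: (two 12 oz packs = 681.6 g) + (two 8 oz packs = 454.4 g) = 1.136 kg.
Code Z1 is Forbidden by passenger aircraft.
Code Z4 quantity: three 16 fl oz containers = 1420.8 mL.
Code Z4 is Forbidden by passenger aircraft.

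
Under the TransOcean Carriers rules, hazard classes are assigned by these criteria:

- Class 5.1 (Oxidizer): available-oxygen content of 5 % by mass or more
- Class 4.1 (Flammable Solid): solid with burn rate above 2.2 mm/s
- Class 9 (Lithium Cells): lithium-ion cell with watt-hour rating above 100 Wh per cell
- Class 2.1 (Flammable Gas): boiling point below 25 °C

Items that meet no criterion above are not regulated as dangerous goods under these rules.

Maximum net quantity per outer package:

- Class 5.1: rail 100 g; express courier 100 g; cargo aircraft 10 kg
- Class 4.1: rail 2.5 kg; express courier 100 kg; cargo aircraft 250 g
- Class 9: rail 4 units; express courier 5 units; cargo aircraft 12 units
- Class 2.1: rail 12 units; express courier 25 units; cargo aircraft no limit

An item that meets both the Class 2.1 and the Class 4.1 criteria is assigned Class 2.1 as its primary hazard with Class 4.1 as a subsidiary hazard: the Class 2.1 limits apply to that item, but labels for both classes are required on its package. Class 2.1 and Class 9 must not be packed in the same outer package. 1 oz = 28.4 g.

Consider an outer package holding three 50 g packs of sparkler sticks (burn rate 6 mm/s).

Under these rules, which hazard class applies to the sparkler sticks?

Class 4.1

With burn rate 6 mm/s (> 2.2 mm/s), the sparkler sticks fall in Class 4.1.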